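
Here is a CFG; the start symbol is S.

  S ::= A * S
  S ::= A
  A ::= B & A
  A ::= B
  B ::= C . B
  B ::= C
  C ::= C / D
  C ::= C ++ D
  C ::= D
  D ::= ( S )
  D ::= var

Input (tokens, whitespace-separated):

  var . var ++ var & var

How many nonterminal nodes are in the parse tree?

[S [A [B [C [D var]] . [B [C [C [D var]] ++ [D var]]]] & [A [B [C [D var]]]]]]

14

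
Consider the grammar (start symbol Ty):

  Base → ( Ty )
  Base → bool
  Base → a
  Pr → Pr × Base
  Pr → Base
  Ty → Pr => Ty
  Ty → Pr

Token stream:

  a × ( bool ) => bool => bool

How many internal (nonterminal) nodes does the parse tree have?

[Ty [Pr [Pr [Base a]] × [Base ( [Ty [Pr [Base bool]]] )]] => [Ty [Pr [Base bool]] => [Ty [Pr [Base bool]]]]]

14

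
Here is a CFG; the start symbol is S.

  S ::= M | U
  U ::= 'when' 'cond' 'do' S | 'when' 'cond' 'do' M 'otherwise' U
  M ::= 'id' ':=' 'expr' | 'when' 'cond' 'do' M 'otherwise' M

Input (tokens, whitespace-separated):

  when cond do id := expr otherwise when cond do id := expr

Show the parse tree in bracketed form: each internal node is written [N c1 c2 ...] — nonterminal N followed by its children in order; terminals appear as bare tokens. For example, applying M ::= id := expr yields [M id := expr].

S
U
when cond do M otherwise U
when cond do id := expr otherwise U
when cond do id := expr otherwise when cond do S
when cond do id := expr otherwise when cond do M
when cond do id := expr otherwise when cond do id := expr

[S [U when cond do [M id := expr] otherwise [U when cond do [S [M id := expr]]]]]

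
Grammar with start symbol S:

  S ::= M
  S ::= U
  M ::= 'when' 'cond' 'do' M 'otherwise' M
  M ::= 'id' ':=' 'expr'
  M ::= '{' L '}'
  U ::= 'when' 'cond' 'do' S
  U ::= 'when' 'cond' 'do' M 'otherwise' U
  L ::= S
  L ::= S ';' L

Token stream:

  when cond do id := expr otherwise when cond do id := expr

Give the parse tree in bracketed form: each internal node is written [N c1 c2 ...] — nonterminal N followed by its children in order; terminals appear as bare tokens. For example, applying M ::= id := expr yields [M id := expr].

[S [U when cond do [M id := expr] otherwise [U when cond do [S [M id := expr]]]]]

S
U
when cond do M otherwise U
when cond do id := expr otherwise U
when cond do id := expr otherwise when cond do S
when cond do id := expr otherwise when cond do M
when cond do id := expr otherwise when cond do id := expr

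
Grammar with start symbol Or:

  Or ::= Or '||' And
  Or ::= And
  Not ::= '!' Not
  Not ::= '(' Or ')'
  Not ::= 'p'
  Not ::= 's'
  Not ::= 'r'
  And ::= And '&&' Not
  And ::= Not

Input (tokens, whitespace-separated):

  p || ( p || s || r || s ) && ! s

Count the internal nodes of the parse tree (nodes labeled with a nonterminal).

21

[Or [Or [And [Not p]]] || [And [And [Not ( [Or [Or [Or [Or [And [Not p]]] || [And [Not s]]] || [And [Not r]]] || [And [Not s]]] )]] && [Not ! [Not s]]]]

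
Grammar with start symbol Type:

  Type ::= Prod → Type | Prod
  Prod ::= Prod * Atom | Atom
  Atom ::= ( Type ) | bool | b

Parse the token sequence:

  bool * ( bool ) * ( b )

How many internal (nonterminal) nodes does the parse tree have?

[Type [Prod [Prod [Prod [Atom bool]] * [Atom ( [Type [Prod [Atom bool]]] )]] * [Atom ( [Type [Prod [Atom b]]] )]]]

13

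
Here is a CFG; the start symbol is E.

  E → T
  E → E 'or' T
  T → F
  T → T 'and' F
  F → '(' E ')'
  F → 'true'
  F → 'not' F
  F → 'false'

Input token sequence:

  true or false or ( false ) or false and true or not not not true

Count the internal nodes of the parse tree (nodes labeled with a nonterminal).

23

[E [E [E [E [E [T [F true]]] or [T [F false]]] or [T [F ( [E [T [F false]]] )]]] or [T [T [F false]] and [F true]]] or [T [F not [F not [F not [F true]]]]]]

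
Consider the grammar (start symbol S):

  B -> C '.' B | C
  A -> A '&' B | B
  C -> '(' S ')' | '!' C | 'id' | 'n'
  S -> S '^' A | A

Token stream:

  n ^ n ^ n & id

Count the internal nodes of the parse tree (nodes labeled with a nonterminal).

[S [S [S [A [B [C n]]]] ^ [A [B [C n]]]] ^ [A [A [B [C n]]] & [B [C id]]]]

15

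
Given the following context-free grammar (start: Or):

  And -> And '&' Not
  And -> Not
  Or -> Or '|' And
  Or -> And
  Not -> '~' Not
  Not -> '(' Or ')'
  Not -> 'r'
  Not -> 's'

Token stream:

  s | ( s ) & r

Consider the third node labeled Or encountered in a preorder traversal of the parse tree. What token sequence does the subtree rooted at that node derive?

s

[Or [Or [And [Not s]]] | [And [And [Not ( [Or [And [Not s]]] )]] & [Not r]]]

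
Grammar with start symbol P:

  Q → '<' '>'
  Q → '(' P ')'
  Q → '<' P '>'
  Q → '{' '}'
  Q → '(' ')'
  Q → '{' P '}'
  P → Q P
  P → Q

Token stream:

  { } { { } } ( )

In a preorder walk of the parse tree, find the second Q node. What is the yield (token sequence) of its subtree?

{ { } }

[P [Q { }] [P [Q { [P [Q { }]] }] [P [Q ( )]]]]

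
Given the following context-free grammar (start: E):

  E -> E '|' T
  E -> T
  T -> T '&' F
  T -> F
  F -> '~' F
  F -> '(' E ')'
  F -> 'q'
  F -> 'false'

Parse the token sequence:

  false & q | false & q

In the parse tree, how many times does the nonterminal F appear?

[E [E [T [T [F false]] & [F q]]] | [T [T [F false]] & [F q]]]

4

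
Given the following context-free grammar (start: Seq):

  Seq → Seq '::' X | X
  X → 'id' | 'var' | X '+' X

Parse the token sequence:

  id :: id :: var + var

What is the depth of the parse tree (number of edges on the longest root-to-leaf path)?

4

[Seq [Seq [Seq [X id]] :: [X id]] :: [X [X var] + [X var]]]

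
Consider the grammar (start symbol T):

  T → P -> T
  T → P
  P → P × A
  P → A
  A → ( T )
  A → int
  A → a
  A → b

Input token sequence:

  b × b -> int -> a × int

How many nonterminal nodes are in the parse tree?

13

[T [P [P [A b]] × [A b]] -> [T [P [A int]] -> [T [P [P [A a]] × [A int]]]]]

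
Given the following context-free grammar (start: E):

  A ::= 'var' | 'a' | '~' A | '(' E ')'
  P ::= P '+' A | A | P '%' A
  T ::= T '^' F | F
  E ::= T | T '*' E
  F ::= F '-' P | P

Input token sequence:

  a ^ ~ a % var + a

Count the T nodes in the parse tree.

2

[E [T [T [F [P [A a]]]] ^ [F [P [P [P [A ~ [A a]]] % [A var]] + [A a]]]]]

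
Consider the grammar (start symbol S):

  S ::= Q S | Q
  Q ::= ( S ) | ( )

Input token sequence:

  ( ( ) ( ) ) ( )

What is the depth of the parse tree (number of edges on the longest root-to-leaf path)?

5

[S [Q ( [S [Q ( )] [S [Q ( )]]] )] [S [Q ( )]]]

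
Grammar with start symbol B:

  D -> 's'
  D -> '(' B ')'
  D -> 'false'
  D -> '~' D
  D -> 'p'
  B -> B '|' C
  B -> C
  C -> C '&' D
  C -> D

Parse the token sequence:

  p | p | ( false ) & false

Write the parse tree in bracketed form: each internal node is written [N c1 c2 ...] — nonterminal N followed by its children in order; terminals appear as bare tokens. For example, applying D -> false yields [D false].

[B [B [B [C [D p]]] | [C [D p]]] | [C [C [D ( [B [C [D false]]] )]] & [D false]]]

B
B | C
B | C | C
C | C | C
D | C | C
p | C | C
p | D | C
p | p | C
p | p | C & D
p | p | D & D
p | p | ( B ) & D
p | p | ( C ) & D
p | p | ( D ) & D
p | p | ( false ) & D
p | p | ( false ) & false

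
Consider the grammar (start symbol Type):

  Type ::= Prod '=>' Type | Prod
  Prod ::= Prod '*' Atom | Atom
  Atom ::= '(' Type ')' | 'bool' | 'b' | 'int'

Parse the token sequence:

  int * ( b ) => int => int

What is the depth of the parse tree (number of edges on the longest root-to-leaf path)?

6

[Type [Prod [Prod [Atom int]] * [Atom ( [Type [Prod [Atom b]]] )]] => [Type [Prod [Atom int]] => [Type [Prod [Atom int]]]]]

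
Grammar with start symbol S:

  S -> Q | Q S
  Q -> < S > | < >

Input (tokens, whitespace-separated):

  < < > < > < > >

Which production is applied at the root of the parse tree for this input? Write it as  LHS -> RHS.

[S [Q < [S [Q < >] [S [Q < >] [S [Q < >]]]] >]]

S -> Q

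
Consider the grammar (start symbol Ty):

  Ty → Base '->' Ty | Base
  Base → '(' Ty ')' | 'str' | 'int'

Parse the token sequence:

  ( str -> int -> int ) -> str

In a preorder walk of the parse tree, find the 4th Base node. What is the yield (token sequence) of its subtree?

int

[Ty [Base ( [Ty [Base str] -> [Ty [Base int] -> [Ty [Base int]]]] )] -> [Ty [Base str]]]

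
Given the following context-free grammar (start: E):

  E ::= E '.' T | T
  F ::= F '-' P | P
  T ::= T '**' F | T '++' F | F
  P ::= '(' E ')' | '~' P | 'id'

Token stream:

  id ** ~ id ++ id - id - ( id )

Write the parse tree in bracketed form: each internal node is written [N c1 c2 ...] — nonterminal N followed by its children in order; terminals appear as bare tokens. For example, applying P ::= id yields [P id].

[E [T [T [T [F [P id]]] ** [F [P ~ [P id]]]] ++ [F [F [F [P id]] - [P id]] - [P ( [E [T [F [P id]]]] )]]]]

E
T
T ++ F
T ** F ++ F
F ** F ++ F
P ** F ++ F
id ** F ++ F
id ** P ++ F
id ** ~ P ++ F
id ** ~ id ++ F
id ** ~ id ++ F - P
id ** ~ id ++ F - P - P
id ** ~ id ++ P - P - P
id ** ~ id ++ id - P - P
id ** ~ id ++ id - id - P
id ** ~ id ++ id - id - ( E )
id ** ~ id ++ id - id - ( T )
id ** ~ id ++ id - id - ( F )
id ** ~ id ++ id - id - ( P )
id ** ~ id ++ id - id - ( id )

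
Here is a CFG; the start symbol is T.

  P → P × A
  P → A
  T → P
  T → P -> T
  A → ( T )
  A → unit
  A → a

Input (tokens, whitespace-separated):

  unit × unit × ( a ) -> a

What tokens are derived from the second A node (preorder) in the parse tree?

[T [P [P [P [A unit]] × [A unit]] × [A ( [T [P [A a]]] )]] -> [T [P [A a]]]]

unit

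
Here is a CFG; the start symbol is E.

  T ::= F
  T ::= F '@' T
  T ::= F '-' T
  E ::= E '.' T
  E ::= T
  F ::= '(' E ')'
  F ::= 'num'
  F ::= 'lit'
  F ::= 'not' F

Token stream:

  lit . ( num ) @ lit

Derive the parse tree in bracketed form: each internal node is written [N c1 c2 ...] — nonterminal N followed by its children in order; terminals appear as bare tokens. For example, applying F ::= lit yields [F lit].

E
E . T
T . T
F . T
lit . T
lit . F @ T
lit . ( E ) @ T
lit . ( T ) @ T
lit . ( F ) @ T
lit . ( num ) @ T
lit . ( num ) @ F
lit . ( num ) @ lit

[E [E [T [F lit]]] . [T [F ( [E [T [F num]]] )] @ [T [F lit]]]]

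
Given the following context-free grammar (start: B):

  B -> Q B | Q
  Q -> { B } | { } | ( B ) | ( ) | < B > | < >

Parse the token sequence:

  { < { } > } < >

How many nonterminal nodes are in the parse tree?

8

[B [Q { [B [Q < [B [Q { }]] >]] }] [B [Q < >]]]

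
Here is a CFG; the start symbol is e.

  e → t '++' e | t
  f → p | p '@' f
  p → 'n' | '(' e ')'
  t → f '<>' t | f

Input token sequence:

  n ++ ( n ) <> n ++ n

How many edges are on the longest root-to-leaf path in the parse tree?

[e [t [f [p n]]] ++ [e [t [f [p ( [e [t [f [p n]]]] )]] <> [t [f [p n]]]] ++ [e [t [f [p n]]]]]]

9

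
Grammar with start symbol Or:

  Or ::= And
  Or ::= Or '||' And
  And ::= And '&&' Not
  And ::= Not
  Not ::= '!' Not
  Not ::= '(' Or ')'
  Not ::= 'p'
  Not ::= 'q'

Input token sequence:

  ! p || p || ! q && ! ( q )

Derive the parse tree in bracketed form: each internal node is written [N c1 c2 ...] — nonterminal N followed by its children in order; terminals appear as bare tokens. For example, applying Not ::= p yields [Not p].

Or
Or || And
Or || And || And
And || And || And
Not || And || And
! Not || And || And
! p || And || And
! p || Not || And
! p || p || And
! p || p || And && Not
! p || p || Not && Not
! p || p || ! Not && Not
! p || p || ! q && Not
! p || p || ! q && ! Not
! p || p || ! q && ! ( Or )
! p || p || ! q && ! ( And )
! p || p || ! q && ! ( Not )
! p || p || ! q && ! ( q )

[Or [Or [Or [And [Not ! [Not p]]]] || [And [Not p]]] || [And [And [Not ! [Not q]]] && [Not ! [Not ( [Or [And [Not q]]] )]]]]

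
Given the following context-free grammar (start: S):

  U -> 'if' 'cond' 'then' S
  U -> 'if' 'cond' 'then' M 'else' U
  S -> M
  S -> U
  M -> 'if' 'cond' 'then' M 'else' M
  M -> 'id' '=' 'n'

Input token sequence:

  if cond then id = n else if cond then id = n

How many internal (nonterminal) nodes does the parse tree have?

[S [U if cond then [M id = n] else [U if cond then [S [M id = n]]]]]

6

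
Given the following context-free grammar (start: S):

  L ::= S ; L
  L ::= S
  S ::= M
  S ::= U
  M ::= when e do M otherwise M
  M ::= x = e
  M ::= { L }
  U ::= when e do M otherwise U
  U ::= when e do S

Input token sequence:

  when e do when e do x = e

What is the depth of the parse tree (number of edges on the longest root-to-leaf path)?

[S [U when e do [S [U when e do [S [M x = e]]]]]]

6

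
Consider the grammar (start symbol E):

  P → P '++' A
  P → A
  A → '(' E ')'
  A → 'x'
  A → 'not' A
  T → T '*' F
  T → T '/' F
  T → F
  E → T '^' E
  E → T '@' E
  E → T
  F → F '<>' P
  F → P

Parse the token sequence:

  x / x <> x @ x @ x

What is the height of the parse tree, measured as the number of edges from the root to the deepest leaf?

[E [T [T [F [P [A x]]]] / [F [F [P [A x]]] <> [P [A x]]]] @ [E [T [F [P [A x]]]] @ [E [T [F [P [A x]]]]]]]

7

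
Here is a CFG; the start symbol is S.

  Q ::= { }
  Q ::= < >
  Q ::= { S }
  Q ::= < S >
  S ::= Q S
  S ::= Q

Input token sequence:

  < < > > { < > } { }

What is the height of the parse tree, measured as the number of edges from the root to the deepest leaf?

[S [Q < [S [Q < >]] >] [S [Q { [S [Q < >]] }] [S [Q { }]]]]

5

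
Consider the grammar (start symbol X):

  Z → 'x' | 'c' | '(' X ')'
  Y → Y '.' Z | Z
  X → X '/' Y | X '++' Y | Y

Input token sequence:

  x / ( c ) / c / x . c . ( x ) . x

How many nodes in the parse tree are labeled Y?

[X [X [X [X [Y [Z x]]] / [Y [Z ( [X [Y [Z c]]] )]]] / [Y [Z c]]] / [Y [Y [Y [Y [Z x]] . [Z c]] . [Z ( [X [Y [Z x]]] )]] . [Z x]]]

9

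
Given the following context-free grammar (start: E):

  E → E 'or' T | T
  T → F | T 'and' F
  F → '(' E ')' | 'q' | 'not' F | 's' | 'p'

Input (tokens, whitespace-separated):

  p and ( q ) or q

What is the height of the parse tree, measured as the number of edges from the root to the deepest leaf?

7

[E [E [T [T [F p]] and [F ( [E [T [F q]]] )]]] or [T [F q]]]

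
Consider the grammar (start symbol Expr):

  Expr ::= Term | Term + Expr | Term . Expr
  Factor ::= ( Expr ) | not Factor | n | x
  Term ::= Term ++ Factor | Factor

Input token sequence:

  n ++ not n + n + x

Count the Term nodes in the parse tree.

[Expr [Term [Term [Factor n]] ++ [Factor not [Factor n]]] + [Expr [Term [Factor n]] + [Expr [Term [Factor x]]]]]

4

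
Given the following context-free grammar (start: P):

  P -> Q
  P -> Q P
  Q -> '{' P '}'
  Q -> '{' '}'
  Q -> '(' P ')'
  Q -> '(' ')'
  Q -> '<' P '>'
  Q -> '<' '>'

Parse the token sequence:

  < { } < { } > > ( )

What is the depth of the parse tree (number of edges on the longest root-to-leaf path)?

[P [Q < [P [Q { }] [P [Q < [P [Q { }]] >]]] >] [P [Q ( )]]]

7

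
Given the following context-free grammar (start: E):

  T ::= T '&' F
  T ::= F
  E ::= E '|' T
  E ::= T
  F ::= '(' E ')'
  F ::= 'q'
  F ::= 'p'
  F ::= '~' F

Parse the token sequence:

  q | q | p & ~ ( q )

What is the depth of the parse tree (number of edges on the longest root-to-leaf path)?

[E [E [E [T [F q]]] | [T [F q]]] | [T [T [F p]] & [F ~ [F ( [E [T [F q]]] )]]]]

7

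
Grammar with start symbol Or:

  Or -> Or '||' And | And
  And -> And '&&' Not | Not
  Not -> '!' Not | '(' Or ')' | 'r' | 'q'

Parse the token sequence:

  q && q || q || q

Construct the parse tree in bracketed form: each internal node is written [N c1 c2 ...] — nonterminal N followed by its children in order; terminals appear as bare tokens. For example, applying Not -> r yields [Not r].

[Or [Or [Or [And [And [Not q]] && [Not q]]] || [And [Not q]]] || [And [Not q]]]

Or
Or || And
Or || And || And
And || And || And
And && Not || And || And
Not && Not || And || And
q && Not || And || And
q && q || And || And
q && q || Not || And
q && q || q || And
q && q || q || Not
q && q || q || q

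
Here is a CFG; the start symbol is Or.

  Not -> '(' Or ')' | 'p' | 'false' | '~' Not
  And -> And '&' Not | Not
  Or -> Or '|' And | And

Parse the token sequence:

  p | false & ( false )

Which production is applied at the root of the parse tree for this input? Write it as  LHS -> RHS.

[Or [Or [And [Not p]]] | [And [And [Not false]] & [Not ( [Or [And [Not false]]] )]]]

Or -> Or '|' And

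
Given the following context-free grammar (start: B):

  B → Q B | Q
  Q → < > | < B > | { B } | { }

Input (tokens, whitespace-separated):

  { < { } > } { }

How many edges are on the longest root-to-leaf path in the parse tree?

[B [Q { [B [Q < [B [Q { }]] >]] }] [B [Q { }]]]

6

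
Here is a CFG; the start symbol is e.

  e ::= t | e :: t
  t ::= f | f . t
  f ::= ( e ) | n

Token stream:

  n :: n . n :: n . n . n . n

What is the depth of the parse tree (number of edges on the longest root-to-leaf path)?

6

[e [e [e [t [f n]]] :: [t [f n] . [t [f n]]]] :: [t [f n] . [t [f n] . [t [f n] . [t [f n]]]]]]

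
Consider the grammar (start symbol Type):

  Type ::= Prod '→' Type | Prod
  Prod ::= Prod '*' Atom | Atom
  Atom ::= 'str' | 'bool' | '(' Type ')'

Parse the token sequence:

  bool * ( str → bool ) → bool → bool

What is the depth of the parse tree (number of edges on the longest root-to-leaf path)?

[Type [Prod [Prod [Atom bool]] * [Atom ( [Type [Prod [Atom str]] → [Type [Prod [Atom bool]]]] )]] → [Type [Prod [Atom bool]] → [Type [Prod [Atom bool]]]]]

7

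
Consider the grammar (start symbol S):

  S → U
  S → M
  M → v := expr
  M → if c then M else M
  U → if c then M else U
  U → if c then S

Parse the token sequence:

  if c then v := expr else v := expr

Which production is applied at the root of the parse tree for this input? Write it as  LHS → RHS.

[S [M if c then [M v := expr] else [M v := expr]]]

S → M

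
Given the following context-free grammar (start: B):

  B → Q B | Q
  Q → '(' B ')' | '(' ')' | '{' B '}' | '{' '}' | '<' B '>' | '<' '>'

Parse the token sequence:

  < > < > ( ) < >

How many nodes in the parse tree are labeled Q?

[B [Q < >] [B [Q < >] [B [Q ( )] [B [Q < >]]]]]

4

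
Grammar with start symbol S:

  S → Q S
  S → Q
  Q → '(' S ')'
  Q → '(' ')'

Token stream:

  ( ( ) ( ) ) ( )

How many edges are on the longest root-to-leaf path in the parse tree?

5

[S [Q ( [S [Q ( )] [S [Q ( )]]] )] [S [Q ( )]]]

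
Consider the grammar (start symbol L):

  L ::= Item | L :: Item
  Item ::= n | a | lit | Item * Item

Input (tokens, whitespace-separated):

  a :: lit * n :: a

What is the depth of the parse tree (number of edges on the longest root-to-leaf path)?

[L [L [L [Item a]] :: [Item [Item lit] * [Item n]]] :: [Item a]]

4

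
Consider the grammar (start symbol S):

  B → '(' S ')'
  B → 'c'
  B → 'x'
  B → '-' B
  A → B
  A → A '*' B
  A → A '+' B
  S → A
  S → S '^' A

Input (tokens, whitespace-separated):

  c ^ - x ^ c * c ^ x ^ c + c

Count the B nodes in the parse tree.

[S [S [S [S [S [A [B c]]] ^ [A [B - [B x]]]] ^ [A [A [B c]] * [B c]]] ^ [A [B x]]] ^ [A [A [B c]] + [B c]]]

8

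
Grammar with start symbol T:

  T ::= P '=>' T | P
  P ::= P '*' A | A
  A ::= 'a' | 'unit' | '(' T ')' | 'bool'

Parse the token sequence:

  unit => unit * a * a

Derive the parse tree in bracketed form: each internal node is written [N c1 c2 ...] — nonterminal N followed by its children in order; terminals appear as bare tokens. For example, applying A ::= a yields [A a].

[T [P [A unit]] => [T [P [P [P [A unit]] * [A a]] * [A a]]]]

T
P => T
A => T
unit => T
unit => P
unit => P * A
unit => P * A * A
unit => A * A * A
unit => unit * A * A
unit => unit * a * A
unit => unit * a * a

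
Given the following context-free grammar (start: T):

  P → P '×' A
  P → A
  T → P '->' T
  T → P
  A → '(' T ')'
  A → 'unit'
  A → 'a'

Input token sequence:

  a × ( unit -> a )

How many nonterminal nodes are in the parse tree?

11

[T [P [P [A a]] × [A ( [T [P [A unit]] -> [T [P [A a]]]] )]]]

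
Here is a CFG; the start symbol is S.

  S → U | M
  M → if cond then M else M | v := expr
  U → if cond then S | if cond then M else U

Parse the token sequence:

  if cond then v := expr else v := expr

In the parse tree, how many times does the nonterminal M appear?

[S [M if cond then [M v := expr] else [M v := expr]]]

3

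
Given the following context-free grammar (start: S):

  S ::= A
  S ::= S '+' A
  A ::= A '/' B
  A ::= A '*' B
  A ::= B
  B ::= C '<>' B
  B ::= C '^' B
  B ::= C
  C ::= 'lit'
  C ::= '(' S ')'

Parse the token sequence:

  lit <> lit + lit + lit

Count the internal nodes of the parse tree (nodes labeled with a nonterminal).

[S [S [S [A [B [C lit] <> [B [C lit]]]]] + [A [B [C lit]]]] + [A [B [C lit]]]]

14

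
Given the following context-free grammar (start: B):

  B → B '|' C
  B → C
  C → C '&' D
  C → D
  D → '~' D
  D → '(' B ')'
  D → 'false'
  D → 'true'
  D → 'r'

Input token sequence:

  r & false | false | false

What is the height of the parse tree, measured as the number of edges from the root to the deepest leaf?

6

[B [B [B [C [C [D r]] & [D false]]] | [C [D false]]] | [C [D false]]]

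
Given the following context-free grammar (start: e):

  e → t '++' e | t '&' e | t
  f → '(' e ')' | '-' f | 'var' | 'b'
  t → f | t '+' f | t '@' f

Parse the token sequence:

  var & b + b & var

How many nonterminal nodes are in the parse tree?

[e [t [f var]] & [e [t [t [f b]] + [f b]] & [e [t [f var]]]]]

11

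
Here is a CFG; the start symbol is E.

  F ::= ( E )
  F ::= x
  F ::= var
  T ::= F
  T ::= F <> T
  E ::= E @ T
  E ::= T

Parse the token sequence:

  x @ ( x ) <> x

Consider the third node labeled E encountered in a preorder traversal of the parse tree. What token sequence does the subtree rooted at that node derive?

x

[E [E [T [F x]]] @ [T [F ( [E [T [F x]]] )] <> [T [F x]]]]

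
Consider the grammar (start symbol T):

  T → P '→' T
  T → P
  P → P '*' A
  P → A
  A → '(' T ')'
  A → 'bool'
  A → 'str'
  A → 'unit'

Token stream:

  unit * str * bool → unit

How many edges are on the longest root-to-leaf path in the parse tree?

5

[T [P [P [P [A unit]] * [A str]] * [A bool]] → [T [P [A unit]]]]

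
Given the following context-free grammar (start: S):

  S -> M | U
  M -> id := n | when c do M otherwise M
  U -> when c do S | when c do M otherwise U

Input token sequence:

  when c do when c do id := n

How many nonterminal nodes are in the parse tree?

[S [U when c do [S [U when c do [S [M id := n]]]]]]

6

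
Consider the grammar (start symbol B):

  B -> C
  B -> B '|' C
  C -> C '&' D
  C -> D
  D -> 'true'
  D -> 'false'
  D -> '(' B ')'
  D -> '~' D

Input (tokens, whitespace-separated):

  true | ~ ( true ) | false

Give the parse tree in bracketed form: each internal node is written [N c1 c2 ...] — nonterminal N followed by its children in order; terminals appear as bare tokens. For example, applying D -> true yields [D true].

B
B | C
B | C | C
C | C | C
D | C | C
true | C | C
true | D | C
true | ~ D | C
true | ~ ( B ) | C
true | ~ ( C ) | C
true | ~ ( D ) | C
true | ~ ( true ) | C
true | ~ ( true ) | D
true | ~ ( true ) | false

[B [B [B [C [D true]]] | [C [D ~ [D ( [B [C [D true]]] )]]]] | [C [D false]]]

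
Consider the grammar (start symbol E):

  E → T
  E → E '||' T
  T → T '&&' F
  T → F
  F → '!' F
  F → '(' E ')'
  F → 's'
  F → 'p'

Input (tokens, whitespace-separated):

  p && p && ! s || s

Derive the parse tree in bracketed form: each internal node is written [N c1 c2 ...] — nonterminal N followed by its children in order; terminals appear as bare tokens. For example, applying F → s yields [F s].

[E [E [T [T [T [F p]] && [F p]] && [F ! [F s]]]] || [T [F s]]]

E
E || T
T || T
T && F || T
T && F && F || T
F && F && F || T
p && F && F || T
p && p && F || T
p && p && ! F || T
p && p && ! s || T
p && p && ! s || F
p && p && ! s || s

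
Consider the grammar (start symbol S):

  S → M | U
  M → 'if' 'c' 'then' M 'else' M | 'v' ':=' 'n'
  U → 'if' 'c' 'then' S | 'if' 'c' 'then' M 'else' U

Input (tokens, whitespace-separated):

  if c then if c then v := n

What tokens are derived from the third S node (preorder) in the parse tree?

[S [U if c then [S [U if c then [S [M v := n]]]]]]

v := n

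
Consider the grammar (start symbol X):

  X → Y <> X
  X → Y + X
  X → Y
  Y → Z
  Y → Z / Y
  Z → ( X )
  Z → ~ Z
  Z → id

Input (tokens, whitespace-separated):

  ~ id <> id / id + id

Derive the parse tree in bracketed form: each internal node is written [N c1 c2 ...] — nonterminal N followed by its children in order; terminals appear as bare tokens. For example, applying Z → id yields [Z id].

[X [Y [Z ~ [Z id]]] <> [X [Y [Z id] / [Y [Z id]]] + [X [Y [Z id]]]]]

X
Y <> X
Z <> X
~ Z <> X
~ id <> X
~ id <> Y + X
~ id <> Z / Y + X
~ id <> id / Y + X
~ id <> id / Z + X
~ id <> id / id + X
~ id <> id / id + Y
~ id <> id / id + Z
~ id <> id / id + id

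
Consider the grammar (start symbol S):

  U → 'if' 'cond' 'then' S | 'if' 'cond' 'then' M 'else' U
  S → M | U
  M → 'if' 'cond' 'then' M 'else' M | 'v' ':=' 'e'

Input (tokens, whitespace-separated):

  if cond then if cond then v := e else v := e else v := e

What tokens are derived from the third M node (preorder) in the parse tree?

v := e

[S [M if cond then [M if cond then [M v := e] else [M v := e]] else [M v := e]]]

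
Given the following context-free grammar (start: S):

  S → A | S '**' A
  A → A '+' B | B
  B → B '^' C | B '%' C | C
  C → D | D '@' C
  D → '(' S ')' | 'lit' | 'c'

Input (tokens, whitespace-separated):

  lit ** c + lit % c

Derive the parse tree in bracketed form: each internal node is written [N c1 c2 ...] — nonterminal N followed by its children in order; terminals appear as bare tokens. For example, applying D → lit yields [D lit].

S
S ** A
A ** A
B ** A
C ** A
D ** A
lit ** A
lit ** A + B
lit ** B + B
lit ** C + B
lit ** D + B
lit ** c + B
lit ** c + B % C
lit ** c + C % C
lit ** c + D % C
lit ** c + lit % C
lit ** c + lit % D
lit ** c + lit % c

[S [S [A [B [C [D lit]]]]] ** [A [A [B [C [D c]]]] + [B [B [C [D lit]]] % [C [D c]]]]]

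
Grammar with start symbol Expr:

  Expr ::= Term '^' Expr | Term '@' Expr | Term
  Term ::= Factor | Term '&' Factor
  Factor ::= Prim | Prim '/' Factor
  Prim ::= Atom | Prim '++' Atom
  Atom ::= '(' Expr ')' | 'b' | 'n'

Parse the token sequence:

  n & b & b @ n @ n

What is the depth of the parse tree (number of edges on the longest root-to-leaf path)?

7

[Expr [Term [Term [Term [Factor [Prim [Atom n]]]] & [Factor [Prim [Atom b]]]] & [Factor [Prim [Atom b]]]] @ [Expr [Term [Factor [Prim [Atom n]]]] @ [Expr [Term [Factor [Prim [Atom n]]]]]]]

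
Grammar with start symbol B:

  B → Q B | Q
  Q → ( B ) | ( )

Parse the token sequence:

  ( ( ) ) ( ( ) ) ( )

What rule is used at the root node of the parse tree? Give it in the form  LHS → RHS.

B → Q B

[B [Q ( [B [Q ( )]] )] [B [Q ( [B [Q ( )]] )] [B [Q ( )]]]]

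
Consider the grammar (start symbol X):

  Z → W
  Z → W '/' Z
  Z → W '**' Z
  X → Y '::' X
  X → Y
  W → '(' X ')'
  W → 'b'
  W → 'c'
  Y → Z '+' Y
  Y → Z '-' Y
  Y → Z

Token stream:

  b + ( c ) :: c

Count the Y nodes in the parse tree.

4

[X [Y [Z [W b]] + [Y [Z [W ( [X [Y [Z [W c]]]] )]]]] :: [X [Y [Z [W c]]]]]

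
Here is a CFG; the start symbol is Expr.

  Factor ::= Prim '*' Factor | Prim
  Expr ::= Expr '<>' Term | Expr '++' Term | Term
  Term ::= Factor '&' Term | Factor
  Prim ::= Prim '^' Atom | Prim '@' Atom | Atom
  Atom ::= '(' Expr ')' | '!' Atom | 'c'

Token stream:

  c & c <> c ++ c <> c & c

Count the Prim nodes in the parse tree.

6

[Expr [Expr [Expr [Expr [Term [Factor [Prim [Atom c]]] & [Term [Factor [Prim [Atom c]]]]]] <> [Term [Factor [Prim [Atom c]]]]] ++ [Term [Factor [Prim [Atom c]]]]] <> [Term [Factor [Prim [Atom c]]] & [Term [Factor [Prim [Atom c]]]]]]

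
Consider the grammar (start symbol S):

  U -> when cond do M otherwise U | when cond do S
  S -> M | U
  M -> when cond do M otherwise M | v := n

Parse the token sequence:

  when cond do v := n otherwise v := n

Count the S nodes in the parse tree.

[S [M when cond do [M v := n] otherwise [M v := n]]]

1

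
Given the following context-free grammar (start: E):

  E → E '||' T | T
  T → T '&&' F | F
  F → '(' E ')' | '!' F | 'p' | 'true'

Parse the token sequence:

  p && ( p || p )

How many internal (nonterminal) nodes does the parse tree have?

[E [T [T [F p]] && [F ( [E [E [T [F p]]] || [T [F p]]] )]]]

11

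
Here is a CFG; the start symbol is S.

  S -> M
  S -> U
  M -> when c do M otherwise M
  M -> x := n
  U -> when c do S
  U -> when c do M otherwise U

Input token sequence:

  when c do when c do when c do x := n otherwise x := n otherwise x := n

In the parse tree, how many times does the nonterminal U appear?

[S [U when c do [S [M when c do [M when c do [M x := n] otherwise [M x := n]] otherwise [M x := n]]]]]

1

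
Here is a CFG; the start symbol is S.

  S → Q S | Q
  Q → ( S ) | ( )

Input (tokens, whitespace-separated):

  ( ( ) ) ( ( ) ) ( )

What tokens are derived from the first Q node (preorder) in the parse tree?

( ( ) )

[S [Q ( [S [Q ( )]] )] [S [Q ( [S [Q ( )]] )] [S [Q ( )]]]]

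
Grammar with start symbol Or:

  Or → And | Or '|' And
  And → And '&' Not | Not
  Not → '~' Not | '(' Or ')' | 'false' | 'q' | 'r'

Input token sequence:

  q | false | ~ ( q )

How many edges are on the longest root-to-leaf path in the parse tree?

[Or [Or [Or [And [Not q]]] | [And [Not false]]] | [And [Not ~ [Not ( [Or [And [Not q]]] )]]]]

7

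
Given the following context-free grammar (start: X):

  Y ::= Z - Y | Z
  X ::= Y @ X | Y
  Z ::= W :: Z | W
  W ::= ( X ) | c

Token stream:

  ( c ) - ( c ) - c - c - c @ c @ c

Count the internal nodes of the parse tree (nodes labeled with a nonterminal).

32

[X [Y [Z [W ( [X [Y [Z [W c]]]] )]] - [Y [Z [W ( [X [Y [Z [W c]]]] )]] - [Y [Z [W c]] - [Y [Z [W c]] - [Y [Z [W c]]]]]]] @ [X [Y [Z [W c]]] @ [X [Y [Z [W c]]]]]]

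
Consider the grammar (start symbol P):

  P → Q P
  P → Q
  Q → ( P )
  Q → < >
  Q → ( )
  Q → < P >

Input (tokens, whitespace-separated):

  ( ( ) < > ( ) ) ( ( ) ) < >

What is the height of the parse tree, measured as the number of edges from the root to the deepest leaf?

6

[P [Q ( [P [Q ( )] [P [Q < >] [P [Q ( )]]]] )] [P [Q ( [P [Q ( )]] )] [P [Q < >]]]]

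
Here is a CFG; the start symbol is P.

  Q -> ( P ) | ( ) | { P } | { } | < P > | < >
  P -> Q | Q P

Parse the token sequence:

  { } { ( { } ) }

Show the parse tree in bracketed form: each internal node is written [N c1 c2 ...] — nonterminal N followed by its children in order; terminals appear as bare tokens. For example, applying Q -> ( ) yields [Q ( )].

[P [Q { }] [P [Q { [P [Q ( [P [Q { }]] )]] }]]]

P
Q P
{ } P
{ } Q
{ } { P }
{ } { Q }
{ } { ( P ) }
{ } { ( Q ) }
{ } { ( { } ) }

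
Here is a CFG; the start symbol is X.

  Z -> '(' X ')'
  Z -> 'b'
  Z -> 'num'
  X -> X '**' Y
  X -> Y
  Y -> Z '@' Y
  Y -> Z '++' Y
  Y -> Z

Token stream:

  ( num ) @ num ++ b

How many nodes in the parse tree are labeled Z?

[X [Y [Z ( [X [Y [Z num]]] )] @ [Y [Z num] ++ [Y [Z b]]]]]

4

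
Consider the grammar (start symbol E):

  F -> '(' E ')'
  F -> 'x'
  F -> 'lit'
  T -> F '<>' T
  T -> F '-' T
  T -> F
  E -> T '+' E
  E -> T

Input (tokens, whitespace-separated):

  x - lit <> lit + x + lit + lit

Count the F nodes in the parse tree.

[E [T [F x] - [T [F lit] <> [T [F lit]]]] + [E [T [F x]] + [E [T [F lit]] + [E [T [F lit]]]]]]

6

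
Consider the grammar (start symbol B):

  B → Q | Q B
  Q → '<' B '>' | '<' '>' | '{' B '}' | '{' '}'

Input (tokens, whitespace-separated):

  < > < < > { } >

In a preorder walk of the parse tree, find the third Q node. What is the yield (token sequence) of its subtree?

[B [Q < >] [B [Q < [B [Q < >] [B [Q { }]]] >]]]

< >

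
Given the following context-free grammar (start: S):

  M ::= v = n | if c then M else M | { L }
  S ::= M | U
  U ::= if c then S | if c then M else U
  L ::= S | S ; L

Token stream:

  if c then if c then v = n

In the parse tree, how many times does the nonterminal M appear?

1

[S [U if c then [S [U if c then [S [M v = n]]]]]]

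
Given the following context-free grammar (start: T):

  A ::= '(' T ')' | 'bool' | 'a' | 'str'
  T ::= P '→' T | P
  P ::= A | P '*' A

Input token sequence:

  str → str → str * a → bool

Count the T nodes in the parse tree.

[T [P [A str]] → [T [P [A str]] → [T [P [P [A str]] * [A a]] → [T [P [A bool]]]]]]

4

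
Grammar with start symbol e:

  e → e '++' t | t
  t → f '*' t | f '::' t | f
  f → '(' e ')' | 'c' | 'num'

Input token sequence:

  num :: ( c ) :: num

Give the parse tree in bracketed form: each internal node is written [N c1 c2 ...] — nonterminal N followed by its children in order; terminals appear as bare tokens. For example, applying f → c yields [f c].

e
t
f :: t
num :: t
num :: f :: t
num :: ( e ) :: t
num :: ( t ) :: t
num :: ( f ) :: t
num :: ( c ) :: t
num :: ( c ) :: f
num :: ( c ) :: num

[e [t [f num] :: [t [f ( [e [t [f c]]] )] :: [t [f num]]]]]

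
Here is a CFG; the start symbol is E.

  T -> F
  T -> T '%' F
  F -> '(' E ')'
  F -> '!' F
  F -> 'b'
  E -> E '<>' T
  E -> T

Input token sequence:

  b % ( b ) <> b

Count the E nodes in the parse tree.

[E [E [T [T [F b]] % [F ( [E [T [F b]]] )]]] <> [T [F b]]]

3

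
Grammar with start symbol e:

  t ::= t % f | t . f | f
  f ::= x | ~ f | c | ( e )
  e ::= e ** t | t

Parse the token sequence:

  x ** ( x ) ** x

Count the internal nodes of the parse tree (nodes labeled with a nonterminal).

12

[e [e [e [t [f x]]] ** [t [f ( [e [t [f x]]] )]]] ** [t [f x]]]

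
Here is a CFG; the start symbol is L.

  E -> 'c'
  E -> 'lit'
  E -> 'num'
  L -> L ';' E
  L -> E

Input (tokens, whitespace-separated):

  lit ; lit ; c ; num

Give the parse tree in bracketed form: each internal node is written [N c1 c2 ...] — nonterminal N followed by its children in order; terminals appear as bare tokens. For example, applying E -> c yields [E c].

[L [L [L [L [E lit]] ; [E lit]] ; [E c]] ; [E num]]

L
L ; E
L ; E ; E
L ; E ; E ; E
E ; E ; E ; E
lit ; E ; E ; E
lit ; lit ; E ; E
lit ; lit ; c ; E
lit ; lit ; c ; num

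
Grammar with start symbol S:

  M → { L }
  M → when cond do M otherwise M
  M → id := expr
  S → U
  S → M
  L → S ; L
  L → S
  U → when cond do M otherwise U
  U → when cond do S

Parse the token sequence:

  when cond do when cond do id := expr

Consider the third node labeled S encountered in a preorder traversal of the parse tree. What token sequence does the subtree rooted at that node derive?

id := expr

[S [U when cond do [S [U when cond do [S [M id := expr]]]]]]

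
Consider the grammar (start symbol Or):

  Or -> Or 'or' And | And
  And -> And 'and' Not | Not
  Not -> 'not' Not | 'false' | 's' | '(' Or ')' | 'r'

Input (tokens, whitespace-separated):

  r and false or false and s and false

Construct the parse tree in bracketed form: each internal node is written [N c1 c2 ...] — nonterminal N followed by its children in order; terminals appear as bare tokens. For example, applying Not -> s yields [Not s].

[Or [Or [And [And [Not r]] and [Not false]]] or [And [And [And [Not false]] and [Not s]] and [Not false]]]

Or
Or or And
And or And
And and Not or And
Not and Not or And
r and Not or And
r and false or And
r and false or And and Not
r and false or And and Not and Not
r and false or Not and Not and Not
r and false or false and Not and Not
r and false or false and s and Not
r and false or false and s and false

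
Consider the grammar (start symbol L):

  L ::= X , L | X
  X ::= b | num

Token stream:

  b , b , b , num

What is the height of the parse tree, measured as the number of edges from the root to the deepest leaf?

[L [X b] , [L [X b] , [L [X b] , [L [X num]]]]]

5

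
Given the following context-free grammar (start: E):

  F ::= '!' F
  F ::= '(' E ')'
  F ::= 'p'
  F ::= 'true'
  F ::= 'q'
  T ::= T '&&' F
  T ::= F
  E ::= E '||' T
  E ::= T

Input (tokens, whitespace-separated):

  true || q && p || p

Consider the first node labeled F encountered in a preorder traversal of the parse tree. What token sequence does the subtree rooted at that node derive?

true

[E [E [E [T [F true]]] || [T [T [F q]] && [F p]]] || [T [F p]]]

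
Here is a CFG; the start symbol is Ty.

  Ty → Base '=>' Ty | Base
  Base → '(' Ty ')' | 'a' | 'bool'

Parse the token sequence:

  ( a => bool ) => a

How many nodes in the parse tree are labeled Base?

[Ty [Base ( [Ty [Base a] => [Ty [Base bool]]] )] => [Ty [Base a]]]

4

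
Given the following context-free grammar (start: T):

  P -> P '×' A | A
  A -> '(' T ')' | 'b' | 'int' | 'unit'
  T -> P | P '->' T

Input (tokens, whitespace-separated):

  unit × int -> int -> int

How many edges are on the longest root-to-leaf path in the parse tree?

[T [P [P [A unit]] × [A int]] -> [T [P [A int]] -> [T [P [A int]]]]]

5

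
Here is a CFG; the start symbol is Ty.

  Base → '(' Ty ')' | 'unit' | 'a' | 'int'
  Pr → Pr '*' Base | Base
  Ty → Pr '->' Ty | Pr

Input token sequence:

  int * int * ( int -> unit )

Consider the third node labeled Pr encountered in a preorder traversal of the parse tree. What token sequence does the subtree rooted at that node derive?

[Ty [Pr [Pr [Pr [Base int]] * [Base int]] * [Base ( [Ty [Pr [Base int]] -> [Ty [Pr [Base unit]]]] )]]]

int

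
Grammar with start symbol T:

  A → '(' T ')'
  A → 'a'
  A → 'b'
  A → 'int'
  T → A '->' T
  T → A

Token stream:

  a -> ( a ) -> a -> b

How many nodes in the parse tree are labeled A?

5

[T [A a] -> [T [A ( [T [A a]] )] -> [T [A a] -> [T [A b]]]]]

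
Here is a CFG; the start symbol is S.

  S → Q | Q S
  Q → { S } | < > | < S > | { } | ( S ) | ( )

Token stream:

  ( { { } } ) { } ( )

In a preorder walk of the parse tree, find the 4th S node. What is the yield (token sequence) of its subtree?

[S [Q ( [S [Q { [S [Q { }]] }]] )] [S [Q { }] [S [Q ( )]]]]

{ } ( )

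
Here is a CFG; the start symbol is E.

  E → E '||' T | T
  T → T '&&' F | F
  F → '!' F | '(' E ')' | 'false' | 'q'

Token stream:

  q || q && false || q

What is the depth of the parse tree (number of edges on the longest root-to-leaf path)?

5

[E [E [E [T [F q]]] || [T [T [F q]] && [F false]]] || [T [F q]]]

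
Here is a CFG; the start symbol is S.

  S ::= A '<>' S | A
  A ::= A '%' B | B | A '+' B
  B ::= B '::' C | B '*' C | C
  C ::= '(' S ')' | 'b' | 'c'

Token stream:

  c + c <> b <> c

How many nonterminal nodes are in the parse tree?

[S [A [A [B [C c]]] + [B [C c]]] <> [S [A [B [C b]]] <> [S [A [B [C c]]]]]]

15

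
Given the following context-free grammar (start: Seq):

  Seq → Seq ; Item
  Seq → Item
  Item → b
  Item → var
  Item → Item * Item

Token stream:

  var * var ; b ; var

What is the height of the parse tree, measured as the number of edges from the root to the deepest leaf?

5

[Seq [Seq [Seq [Item [Item var] * [Item var]]] ; [Item b]] ; [Item var]]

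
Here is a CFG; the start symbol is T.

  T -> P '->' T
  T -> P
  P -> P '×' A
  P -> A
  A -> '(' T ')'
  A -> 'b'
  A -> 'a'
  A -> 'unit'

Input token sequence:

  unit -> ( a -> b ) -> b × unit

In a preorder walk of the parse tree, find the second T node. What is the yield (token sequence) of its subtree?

( a -> b ) -> b × unit

[T [P [A unit]] -> [T [P [A ( [T [P [A a]] -> [T [P [A b]]]] )]] -> [T [P [P [A b]] × [A unit]]]]]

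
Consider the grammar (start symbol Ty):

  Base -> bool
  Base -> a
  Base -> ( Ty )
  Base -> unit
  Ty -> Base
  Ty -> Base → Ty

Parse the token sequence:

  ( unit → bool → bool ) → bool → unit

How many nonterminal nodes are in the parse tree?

12

[Ty [Base ( [Ty [Base unit] → [Ty [Base bool] → [Ty [Base bool]]]] )] → [Ty [Base bool] → [Ty [Base unit]]]]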